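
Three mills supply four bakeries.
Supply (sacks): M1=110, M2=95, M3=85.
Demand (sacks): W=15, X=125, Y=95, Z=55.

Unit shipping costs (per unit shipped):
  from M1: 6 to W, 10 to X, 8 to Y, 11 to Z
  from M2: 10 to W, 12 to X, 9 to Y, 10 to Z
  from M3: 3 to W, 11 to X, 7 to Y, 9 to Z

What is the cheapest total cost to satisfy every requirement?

2590

An optimal shipping plan:
  M1 to X: 110 sacks
  M2 to X: 15 sacks
  M2 to Y: 25 sacks
  M2 to Z: 55 sacks
  M3 to W: 15 sacks
  M3 to Y: 70 sacks
Total cost = 2590.
(Supply check: M1 ships 110; M2 ships 95; M3 ships 85.)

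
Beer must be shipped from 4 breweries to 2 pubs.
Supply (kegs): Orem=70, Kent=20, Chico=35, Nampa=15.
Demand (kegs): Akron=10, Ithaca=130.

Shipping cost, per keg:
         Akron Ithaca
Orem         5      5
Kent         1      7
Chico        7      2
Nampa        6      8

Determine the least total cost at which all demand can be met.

620

An optimal shipping plan:
  Orem to Ithaca: 70 × 5 = 350
  Kent to Akron: 10 × 1 = 10
  Kent to Ithaca: 10 × 7 = 70
  Chico to Ithaca: 35 × 2 = 70
  Nampa to Ithaca: 15 × 8 = 120
Total = 350 + 10 + 70 + 70 + 120 = 620.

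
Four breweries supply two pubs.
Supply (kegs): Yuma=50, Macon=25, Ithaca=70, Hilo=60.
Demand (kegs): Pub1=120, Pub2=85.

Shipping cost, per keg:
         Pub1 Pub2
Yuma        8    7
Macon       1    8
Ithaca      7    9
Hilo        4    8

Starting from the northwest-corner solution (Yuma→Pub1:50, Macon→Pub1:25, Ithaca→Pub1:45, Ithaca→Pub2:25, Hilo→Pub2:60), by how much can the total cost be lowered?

Current plan cost = 50·8 + 25·1 + 45·7 + 25·9 + 60·8 = 1445.
Optimal plan:
  Yuma→Pub2: 50 × 7 = 350
  Macon→Pub1: 25 × 1 = 25
  Ithaca→Pub1: 35 × 7 = 245
  Ithaca→Pub2: 35 × 9 = 315
  Hilo→Pub1: 60 × 4 = 240
Optimal cost = 1175.
Saving = 1445 − 1175 = 270.

270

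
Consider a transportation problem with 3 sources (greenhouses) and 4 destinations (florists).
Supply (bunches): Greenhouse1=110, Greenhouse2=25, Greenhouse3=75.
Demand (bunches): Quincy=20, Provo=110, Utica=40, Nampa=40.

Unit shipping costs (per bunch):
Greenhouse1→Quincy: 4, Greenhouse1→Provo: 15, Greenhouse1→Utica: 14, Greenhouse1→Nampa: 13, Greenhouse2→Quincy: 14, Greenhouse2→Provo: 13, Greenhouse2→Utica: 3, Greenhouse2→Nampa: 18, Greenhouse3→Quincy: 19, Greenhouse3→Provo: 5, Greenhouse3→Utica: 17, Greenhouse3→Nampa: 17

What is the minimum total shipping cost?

1785

A cheapest plan:
  Greenhouse1 to Quincy: 20 × 4 = 80
  Greenhouse1 to Provo: 35 × 15 = 525
  Greenhouse1 to Utica: 15 × 14 = 210
  Greenhouse1 to Nampa: 40 × 13 = 520
  Greenhouse2 to Utica: 25 × 3 = 75
  Greenhouse3 to Provo: 75 × 5 = 375
Total = 80 + 525 + 210 + 520 + 75 + 375 = 1785.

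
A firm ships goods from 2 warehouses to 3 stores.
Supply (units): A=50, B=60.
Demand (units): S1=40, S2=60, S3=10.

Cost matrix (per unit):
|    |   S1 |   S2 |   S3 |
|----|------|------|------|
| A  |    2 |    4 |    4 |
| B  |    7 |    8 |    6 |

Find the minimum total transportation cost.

580

A cheapest plan:
  A–S1: 40 units
  A–S2: 10 units
  B–S2: 50 units
  B–S3: 10 units
Total cost = 580.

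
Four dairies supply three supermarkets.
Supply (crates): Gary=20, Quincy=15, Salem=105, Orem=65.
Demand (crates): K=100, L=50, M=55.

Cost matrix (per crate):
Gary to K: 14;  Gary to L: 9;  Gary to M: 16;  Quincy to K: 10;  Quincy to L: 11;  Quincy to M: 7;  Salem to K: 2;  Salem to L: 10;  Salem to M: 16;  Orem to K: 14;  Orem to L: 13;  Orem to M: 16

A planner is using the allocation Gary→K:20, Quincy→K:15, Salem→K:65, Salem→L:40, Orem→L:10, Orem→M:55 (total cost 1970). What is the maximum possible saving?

470

Current plan cost = 20·14 + 15·10 + 65·2 + 40·10 + 10·13 + 55·16 = 1970.
Optimal plan:
  Gary–L: 20 × 9 = 180
  Quincy–M: 15 × 7 = 105
  Salem–K: 100 × 2 = 200
  Salem–L: 5 × 10 = 50
  Orem–L: 25 × 13 = 325
  Orem–M: 40 × 16 = 640
Optimal cost = 1500.
Saving = 1970 − 1500 = 470.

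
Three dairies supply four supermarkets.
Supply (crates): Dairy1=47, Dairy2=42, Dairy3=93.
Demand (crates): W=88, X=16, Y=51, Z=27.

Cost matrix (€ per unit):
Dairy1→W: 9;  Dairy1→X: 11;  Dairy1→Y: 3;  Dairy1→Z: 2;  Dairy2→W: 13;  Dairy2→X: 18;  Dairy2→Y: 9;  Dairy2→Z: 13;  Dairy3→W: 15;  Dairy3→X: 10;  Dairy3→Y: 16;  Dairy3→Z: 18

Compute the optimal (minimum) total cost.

1851

An optimal shipping plan:
  Dairy1 to Y: 20 × €3 = €60
  Dairy1 to Z: 27 × €2 = €54
  Dairy2 to W: 11 × €13 = €143
  Dairy2 to Y: 31 × €9 = €279
  Dairy3 to W: 77 × €15 = €1155
  Dairy3 to X: 16 × €10 = €160
Total = 60 + 54 + 143 + 279 + 1155 + 160 = €1851.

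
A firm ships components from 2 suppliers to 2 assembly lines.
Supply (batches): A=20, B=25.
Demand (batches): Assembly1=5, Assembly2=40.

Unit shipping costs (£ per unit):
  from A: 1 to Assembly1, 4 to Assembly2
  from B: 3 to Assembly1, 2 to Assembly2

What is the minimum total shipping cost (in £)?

A cheapest plan:
  A–Assembly1: 5 × £1 = £5
  A–Assembly2: 15 × £4 = £60
  B–Assembly2: 25 × £2 = £50
Total = 5 + 60 + 50 = £115.
(Supply check: A ships 20; B ships 25.)

115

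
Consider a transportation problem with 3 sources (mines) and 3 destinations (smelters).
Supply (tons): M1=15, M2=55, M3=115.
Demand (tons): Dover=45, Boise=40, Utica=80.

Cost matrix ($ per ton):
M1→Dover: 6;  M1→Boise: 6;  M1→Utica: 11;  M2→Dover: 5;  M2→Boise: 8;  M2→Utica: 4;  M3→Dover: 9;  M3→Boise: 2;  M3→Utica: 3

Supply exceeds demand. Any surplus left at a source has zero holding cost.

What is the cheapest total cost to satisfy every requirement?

550

A cheapest plan:
  M2 to Dover: 45 tons
  M2 to Utica: 5 tons
  M3 to Boise: 40 tons
  M3 to Utica: 75 tons
Total cost = $550.
(Supply check: M1 ships 0; M2 ships 50; M3 ships 115.)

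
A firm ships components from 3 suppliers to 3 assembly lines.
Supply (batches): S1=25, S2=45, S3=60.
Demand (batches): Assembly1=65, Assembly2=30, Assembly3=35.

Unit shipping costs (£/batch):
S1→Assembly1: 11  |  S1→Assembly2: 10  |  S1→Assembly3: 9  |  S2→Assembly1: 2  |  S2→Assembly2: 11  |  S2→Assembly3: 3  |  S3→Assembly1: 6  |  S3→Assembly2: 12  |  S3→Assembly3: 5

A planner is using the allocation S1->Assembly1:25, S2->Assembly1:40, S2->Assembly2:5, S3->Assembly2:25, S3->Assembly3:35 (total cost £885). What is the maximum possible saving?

190

Current plan cost = 25·11 + 40·2 + 5·11 + 25·12 + 35·5 = £885.
Optimal plan:
  S1 to Assembly2: 25 × £10 = £250
  S2 to Assembly1: 45 × £2 = £90
  S3 to Assembly1: 20 × £6 = £120
  S3 to Assembly2: 5 × £12 = £60
  S3 to Assembly3: 35 × £5 = £175
Optimal cost = £695.
Saving = 885 − 695 = £190.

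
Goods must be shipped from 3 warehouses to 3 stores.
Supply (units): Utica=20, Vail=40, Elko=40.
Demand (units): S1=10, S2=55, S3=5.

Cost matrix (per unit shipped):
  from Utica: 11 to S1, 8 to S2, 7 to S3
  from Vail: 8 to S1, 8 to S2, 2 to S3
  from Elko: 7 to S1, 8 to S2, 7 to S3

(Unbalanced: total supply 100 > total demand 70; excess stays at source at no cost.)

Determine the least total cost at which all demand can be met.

520

One minimum-cost allocation:
  Utica->S2: 20 × 8 = 160
  Vail->S2: 35 × 8 = 280
  Vail->S3: 5 × 2 = 10
  Elko->S1: 10 × 7 = 70
Total = 160 + 280 + 10 + 70 = 520.
(Supply check: Utica ships 20; Vail ships 40; Elko ships 10.)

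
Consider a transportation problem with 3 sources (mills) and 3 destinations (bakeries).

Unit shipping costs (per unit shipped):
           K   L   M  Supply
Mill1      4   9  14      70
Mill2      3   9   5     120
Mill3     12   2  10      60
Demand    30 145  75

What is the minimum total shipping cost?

1350

A cheapest plan:
  Mill1→L: 70 × 9 = 630
  Mill2→K: 30 × 3 = 90
  Mill2→L: 15 × 9 = 135
  Mill2→M: 75 × 5 = 375
  Mill3→L: 60 × 2 = 120
Total = 630 + 90 + 135 + 375 + 120 = 1350.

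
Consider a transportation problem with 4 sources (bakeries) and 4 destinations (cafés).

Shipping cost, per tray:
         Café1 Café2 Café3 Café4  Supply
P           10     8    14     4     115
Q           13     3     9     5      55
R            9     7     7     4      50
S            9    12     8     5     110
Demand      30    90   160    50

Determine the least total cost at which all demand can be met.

2175

Optimal allocation:
  P->Café1: 30 × 10 = 300
  P->Café2: 35 × 8 = 280
  P->Café4: 50 × 4 = 200
  Q->Café2: 55 × 3 = 165
  R->Café3: 50 × 7 = 350
  S->Café3: 110 × 8 = 880
Total = 300 + 280 + 200 + 165 + 350 + 880 = 2175.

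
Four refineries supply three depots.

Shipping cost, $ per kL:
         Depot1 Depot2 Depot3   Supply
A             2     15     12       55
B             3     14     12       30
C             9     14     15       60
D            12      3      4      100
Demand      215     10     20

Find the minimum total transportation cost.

Optimal allocation:
  A to Depot1: 55 kL
  B to Depot1: 30 kL
  C to Depot1: 60 kL
  D to Depot1: 70 kL
  D to Depot2: 10 kL
  D to Depot3: 20 kL
Total cost = $1690.

1690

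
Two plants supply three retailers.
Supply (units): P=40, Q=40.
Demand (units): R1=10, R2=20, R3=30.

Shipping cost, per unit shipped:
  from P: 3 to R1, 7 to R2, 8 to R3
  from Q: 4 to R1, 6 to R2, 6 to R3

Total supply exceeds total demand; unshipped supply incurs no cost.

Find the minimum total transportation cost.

340

Optimal allocation:
  P–R1: 10 × 3 = 30
  P–R2: 10 × 7 = 70
  Q–R2: 10 × 6 = 60
  Q–R3: 30 × 6 = 180
Total = 30 + 70 + 60 + 180 = 340.
(Supply check: P ships 20; Q ships 40.)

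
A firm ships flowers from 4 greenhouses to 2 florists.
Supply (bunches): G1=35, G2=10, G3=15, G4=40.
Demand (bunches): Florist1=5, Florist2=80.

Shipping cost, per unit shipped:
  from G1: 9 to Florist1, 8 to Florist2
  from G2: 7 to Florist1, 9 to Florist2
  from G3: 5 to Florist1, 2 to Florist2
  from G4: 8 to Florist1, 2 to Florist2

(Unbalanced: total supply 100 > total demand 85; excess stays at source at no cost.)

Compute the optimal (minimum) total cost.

One minimum-cost allocation:
  G1→Florist2: 25 bunches
  G2→Florist1: 5 bunches
  G3→Florist2: 15 bunches
  G4→Florist2: 40 bunches
Total cost = 345.

345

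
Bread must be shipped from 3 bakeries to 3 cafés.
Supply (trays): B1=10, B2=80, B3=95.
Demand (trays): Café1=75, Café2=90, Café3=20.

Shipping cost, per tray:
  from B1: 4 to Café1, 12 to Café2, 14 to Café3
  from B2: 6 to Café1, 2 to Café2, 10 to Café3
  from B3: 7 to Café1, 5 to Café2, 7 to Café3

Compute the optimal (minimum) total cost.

845

One minimum-cost allocation:
  B1->Café1: 10 × 4 = 40
  B2->Café2: 80 × 2 = 160
  B3->Café1: 65 × 7 = 455
  B3->Café2: 10 × 5 = 50
  B3->Café3: 20 × 7 = 140
Total = 40 + 160 + 455 + 50 + 140 = 845.
(Supply check: B1 ships 10; B2 ships 80; B3 ships 95.)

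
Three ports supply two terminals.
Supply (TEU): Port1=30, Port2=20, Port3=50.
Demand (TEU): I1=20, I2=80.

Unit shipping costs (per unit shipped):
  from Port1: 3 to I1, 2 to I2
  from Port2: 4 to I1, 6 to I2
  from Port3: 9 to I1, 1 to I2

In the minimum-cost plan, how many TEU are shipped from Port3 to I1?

0

Optimal shipments:
  Port1→I2: 30 × 2 = 60
  Port2→I1: 20 × 4 = 80
  Port3→I2: 50 × 1 = 50
Total cost = 190.
The route Port3→I1 is not used.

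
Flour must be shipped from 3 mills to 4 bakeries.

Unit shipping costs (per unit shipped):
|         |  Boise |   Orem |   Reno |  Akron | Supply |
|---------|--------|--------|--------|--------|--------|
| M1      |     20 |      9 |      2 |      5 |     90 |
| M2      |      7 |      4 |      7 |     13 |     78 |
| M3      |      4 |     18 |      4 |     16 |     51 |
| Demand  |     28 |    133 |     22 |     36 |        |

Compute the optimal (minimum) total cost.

1196

Optimal allocation:
  M1 to Orem: 54 × 9 = 486
  M1 to Akron: 36 × 5 = 180
  M2 to Orem: 78 × 4 = 312
  M3 to Boise: 28 × 4 = 112
  M3 to Orem: 1 × 18 = 18
  M3 to Reno: 22 × 4 = 88
Total = 486 + 180 + 312 + 112 + 18 + 88 = 1196.
(Supply check: M1 ships 90; M2 ships 78; M3 ships 51.)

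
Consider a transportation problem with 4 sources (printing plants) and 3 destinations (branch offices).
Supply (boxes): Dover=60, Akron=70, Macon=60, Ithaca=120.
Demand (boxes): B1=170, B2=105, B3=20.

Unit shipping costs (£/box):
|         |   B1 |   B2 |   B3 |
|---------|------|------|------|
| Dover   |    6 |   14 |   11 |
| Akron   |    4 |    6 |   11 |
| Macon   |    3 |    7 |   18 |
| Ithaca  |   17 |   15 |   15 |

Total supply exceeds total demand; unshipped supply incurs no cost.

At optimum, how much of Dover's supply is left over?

An optimal plan:
  Dover to B1: 60 × £6 = £360
  Akron to B1: 50 × £4 = £200
  Akron to B2: 20 × £6 = £120
  Macon to B1: 60 × £3 = £180
  Ithaca to B2: 85 × £15 = £1275
  Ithaca to B3: 20 × £15 = £300
Total cost = £2435.
Dover ships 60 of its 60, leaving 0.

0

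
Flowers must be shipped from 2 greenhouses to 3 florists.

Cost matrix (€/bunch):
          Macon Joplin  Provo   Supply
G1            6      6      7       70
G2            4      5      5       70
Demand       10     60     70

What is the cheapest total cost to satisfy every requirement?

770

A cheapest plan:
  G1→Macon: 10 × €6 = €60
  G1→Joplin: 60 × €6 = €360
  G2→Provo: 70 × €5 = €350
Total = 60 + 360 + 350 = €770.
(Supply check: G1 ships 70; G2 ships 70.)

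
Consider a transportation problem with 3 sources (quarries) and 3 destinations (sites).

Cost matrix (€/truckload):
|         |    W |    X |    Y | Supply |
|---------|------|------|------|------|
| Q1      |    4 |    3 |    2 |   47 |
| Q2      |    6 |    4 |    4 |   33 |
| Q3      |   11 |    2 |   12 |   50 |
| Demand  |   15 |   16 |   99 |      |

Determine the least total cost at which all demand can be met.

An optimal shipping plan:
  Q1 to Y: 47 × €2 = €94
  Q2 to Y: 33 × €4 = €132
  Q3 to W: 15 × €11 = €165
  Q3 to X: 16 × €2 = €32
  Q3 to Y: 19 × €12 = €228
Total = 94 + 132 + 165 + 32 + 228 = €651.
(Supply check: Q1 ships 47; Q2 ships 33; Q3 ships 50.)

651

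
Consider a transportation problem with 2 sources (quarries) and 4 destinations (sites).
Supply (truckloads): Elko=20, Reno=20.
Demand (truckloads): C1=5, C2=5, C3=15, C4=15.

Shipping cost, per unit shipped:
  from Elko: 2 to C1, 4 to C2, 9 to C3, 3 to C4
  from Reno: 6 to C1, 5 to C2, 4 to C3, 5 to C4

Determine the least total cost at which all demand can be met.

140

A cheapest plan:
  Elko->C1: 5 × 2 = 10
  Elko->C4: 15 × 3 = 45
  Reno->C2: 5 × 5 = 25
  Reno->C3: 15 × 4 = 60
Total = 10 + 45 + 25 + 60 = 140.
(Supply check: Elko ships 20; Reno ships 20.)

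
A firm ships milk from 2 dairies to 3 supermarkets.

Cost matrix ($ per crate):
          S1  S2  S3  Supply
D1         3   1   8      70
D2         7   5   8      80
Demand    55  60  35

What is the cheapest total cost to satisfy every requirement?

685

One minimum-cost allocation:
  D1 to S1: 55 × $3 = $165
  D1 to S2: 15 × $1 = $15
  D2 to S2: 45 × $5 = $225
  D2 to S3: 35 × $8 = $280
Total = 165 + 15 + 225 + 280 = $685.
(Supply check: D1 ships 70; D2 ships 80.)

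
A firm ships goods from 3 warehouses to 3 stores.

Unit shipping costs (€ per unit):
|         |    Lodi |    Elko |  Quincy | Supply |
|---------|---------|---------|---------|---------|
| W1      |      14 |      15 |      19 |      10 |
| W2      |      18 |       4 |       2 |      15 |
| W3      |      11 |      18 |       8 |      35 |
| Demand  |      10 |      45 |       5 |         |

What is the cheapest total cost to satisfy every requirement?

720

An optimal shipping plan:
  W1->Elko: 10 × €15 = €150
  W2->Elko: 15 × €4 = €60
  W3->Lodi: 10 × €11 = €110
  W3->Elko: 20 × €18 = €360
  W3->Quincy: 5 × €8 = €40
Total = 150 + 60 + 110 + 360 + 40 = €720.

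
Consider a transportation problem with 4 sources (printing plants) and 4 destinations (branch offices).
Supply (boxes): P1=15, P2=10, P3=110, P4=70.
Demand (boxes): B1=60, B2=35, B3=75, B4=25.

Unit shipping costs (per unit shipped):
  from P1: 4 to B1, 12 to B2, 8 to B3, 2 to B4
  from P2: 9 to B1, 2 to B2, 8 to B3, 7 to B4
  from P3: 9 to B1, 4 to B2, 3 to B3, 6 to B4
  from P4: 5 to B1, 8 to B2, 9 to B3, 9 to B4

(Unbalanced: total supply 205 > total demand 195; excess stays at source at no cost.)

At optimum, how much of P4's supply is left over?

10

An optimal plan:
  P1→B4: 15 × 2 = 30
  P2→B2: 10 × 2 = 20
  P3→B2: 25 × 4 = 100
  P3→B3: 75 × 3 = 225
  P3→B4: 10 × 6 = 60
  P4→B1: 60 × 5 = 300
Total cost = 735.
P4 ships 60 of its 70, leaving 10.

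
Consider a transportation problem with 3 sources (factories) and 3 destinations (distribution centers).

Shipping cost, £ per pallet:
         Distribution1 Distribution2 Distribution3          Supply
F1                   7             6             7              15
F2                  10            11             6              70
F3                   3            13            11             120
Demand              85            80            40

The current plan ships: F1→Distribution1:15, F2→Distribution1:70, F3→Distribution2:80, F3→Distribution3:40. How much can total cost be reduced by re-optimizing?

915

Current plan cost = 15·7 + 70·10 + 80·13 + 40·11 = £2285.
Optimal plan:
  F1–Distribution2: 15 × £6 = £90
  F2–Distribution2: 30 × £11 = £330
  F2–Distribution3: 40 × £6 = £240
  F3–Distribution1: 85 × £3 = £255
  F3–Distribution2: 35 × £13 = £455
Optimal cost = £1370.
Saving = 2285 − 1370 = £915.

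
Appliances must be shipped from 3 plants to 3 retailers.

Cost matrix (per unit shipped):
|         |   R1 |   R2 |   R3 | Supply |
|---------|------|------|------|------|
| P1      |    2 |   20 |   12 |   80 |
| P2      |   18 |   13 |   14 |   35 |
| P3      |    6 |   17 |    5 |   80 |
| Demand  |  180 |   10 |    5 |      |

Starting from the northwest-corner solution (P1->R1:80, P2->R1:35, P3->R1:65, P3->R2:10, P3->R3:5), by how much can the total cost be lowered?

175

Current plan cost = 80·2 + 35·18 + 65·6 + 10·17 + 5·5 = 1375.
Optimal plan:
  P1 to R1: 80 × 2 = 160
  P2 to R1: 20 × 18 = 360
  P2 to R2: 10 × 13 = 130
  P2 to R3: 5 × 14 = 70
  P3 to R1: 80 × 6 = 480
Optimal cost = 1200.
Saving = 1375 − 1200 = 175.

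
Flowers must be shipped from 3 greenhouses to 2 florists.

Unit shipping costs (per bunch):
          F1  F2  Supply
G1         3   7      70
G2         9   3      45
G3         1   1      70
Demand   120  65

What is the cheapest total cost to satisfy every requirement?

An optimal shipping plan:
  G1→F1: 70 × 3 = 210
  G2→F2: 45 × 3 = 135
  G3→F1: 50 × 1 = 50
  G3→F2: 20 × 1 = 20
Total = 210 + 135 + 50 + 20 = 415.
(Supply check: G1 ships 70; G2 ships 45; G3 ships 70.)

415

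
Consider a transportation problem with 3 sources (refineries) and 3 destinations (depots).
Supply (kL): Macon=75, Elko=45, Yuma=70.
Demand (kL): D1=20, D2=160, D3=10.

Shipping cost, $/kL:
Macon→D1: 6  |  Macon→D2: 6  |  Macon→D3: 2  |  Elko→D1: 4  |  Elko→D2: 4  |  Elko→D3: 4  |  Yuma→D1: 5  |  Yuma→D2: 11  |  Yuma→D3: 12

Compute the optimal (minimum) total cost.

1240

Optimal allocation:
  Macon→D2: 65 kL
  Macon→D3: 10 kL
  Elko→D2: 45 kL
  Yuma→D1: 20 kL
  Yuma→D2: 50 kL
Total cost = $1240.
(Supply check: Macon ships 75; Elko ships 45; Yuma ships 70.)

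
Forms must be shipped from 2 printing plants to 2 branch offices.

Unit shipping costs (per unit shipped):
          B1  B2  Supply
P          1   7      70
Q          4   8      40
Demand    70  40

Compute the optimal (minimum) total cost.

One minimum-cost allocation:
  P→B1: 70 × 1 = 70
  Q→B2: 40 × 8 = 320
Total = 70 + 320 = 390.
(Supply check: P ships 70; Q ships 40.)

390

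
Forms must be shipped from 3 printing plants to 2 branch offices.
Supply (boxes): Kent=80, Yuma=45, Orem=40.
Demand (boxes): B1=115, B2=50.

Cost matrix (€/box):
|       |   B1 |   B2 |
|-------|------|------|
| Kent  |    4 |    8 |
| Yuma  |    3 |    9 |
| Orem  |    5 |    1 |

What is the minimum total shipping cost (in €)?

535

One minimum-cost allocation:
  Kent->B1: 70 × €4 = €280
  Kent->B2: 10 × €8 = €80
  Yuma->B1: 45 × €3 = €135
  Orem->B2: 40 × €1 = €40
Total = 280 + 80 + 135 + 40 = €535.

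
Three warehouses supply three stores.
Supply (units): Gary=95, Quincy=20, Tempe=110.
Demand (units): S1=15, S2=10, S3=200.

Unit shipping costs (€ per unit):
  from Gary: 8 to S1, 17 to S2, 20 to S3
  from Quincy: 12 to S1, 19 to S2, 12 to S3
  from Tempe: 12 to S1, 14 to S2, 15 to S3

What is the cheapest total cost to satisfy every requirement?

3580

One minimum-cost allocation:
  Gary→S1: 15 × €8 = €120
  Gary→S2: 10 × €17 = €170
  Gary→S3: 70 × €20 = €1400
  Quincy→S3: 20 × €12 = €240
  Tempe→S3: 110 × €15 = €1650
Total = 120 + 170 + 1400 + 240 + 1650 = €3580.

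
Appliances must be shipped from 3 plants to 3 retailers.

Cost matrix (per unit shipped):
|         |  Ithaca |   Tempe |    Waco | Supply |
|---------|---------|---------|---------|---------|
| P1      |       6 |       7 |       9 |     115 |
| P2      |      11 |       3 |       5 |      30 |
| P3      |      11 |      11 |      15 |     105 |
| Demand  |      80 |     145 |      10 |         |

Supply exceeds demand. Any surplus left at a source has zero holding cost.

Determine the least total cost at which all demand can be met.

One minimum-cost allocation:
  P1->Ithaca: 80 units
  P1->Tempe: 35 units
  P2->Tempe: 20 units
  P2->Waco: 10 units
  P3->Tempe: 90 units
Total cost = 1825.

1825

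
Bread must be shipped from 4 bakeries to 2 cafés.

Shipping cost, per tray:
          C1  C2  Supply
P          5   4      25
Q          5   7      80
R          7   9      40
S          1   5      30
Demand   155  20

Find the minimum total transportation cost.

An optimal shipping plan:
  P to C1: 5 trays
  P to C2: 20 trays
  Q to C1: 80 trays
  R to C1: 40 trays
  S to C1: 30 trays
Total cost = 815.
(Supply check: P ships 25; Q ships 80; R ships 40; S ships 30.)

815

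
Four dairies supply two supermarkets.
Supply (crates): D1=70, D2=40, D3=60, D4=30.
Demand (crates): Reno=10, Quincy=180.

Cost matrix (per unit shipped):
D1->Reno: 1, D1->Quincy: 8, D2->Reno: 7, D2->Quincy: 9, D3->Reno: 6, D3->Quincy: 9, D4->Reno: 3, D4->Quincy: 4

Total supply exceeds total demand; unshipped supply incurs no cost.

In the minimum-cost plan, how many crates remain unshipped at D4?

0

Minimum-cost shipments:
  D1–Reno: 10 crates
  D1–Quincy: 60 crates
  D2–Quincy: 40 crates
  D3–Quincy: 50 crates
  D4–Quincy: 30 crates
Total cost = 1420.
D4 ships 30 of its 30, leaving 0.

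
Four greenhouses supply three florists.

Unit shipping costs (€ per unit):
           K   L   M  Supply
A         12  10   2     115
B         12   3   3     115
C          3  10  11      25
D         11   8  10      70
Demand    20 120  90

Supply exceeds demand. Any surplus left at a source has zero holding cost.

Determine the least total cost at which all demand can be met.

A cheapest plan:
  A to M: 90 × €2 = €180
  B to L: 115 × €3 = €345
  C to K: 20 × €3 = €60
  D to L: 5 × €8 = €40
Total = 180 + 345 + 60 + 40 = €625.

625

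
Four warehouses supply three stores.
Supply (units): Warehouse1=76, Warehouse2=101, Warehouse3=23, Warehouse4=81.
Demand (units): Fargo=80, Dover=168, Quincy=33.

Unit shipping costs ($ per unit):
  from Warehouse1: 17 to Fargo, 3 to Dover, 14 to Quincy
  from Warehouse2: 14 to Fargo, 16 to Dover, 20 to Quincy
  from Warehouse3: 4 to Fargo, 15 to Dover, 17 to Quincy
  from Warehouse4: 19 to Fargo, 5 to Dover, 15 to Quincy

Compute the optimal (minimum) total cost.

2359

A cheapest plan:
  Warehouse1–Dover: 76 × $3 = $228
  Warehouse2–Fargo: 57 × $14 = $798
  Warehouse2–Dover: 11 × $16 = $176
  Warehouse2–Quincy: 33 × $20 = $660
  Warehouse3–Fargo: 23 × $4 = $92
  Warehouse4–Dover: 81 × $5 = $405
Total = 228 + 798 + 176 + 660 + 92 + 405 = $2359.
(Supply check: Warehouse1 ships 76; Warehouse2 ships 101; Warehouse3 ships 23; Warehouse4 ships 81.)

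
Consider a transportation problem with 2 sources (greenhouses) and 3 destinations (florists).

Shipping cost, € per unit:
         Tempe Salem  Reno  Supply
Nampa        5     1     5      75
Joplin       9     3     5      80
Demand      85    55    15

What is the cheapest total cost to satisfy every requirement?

705

An optimal shipping plan:
  Nampa->Tempe: 75 × €5 = €375
  Joplin->Tempe: 10 × €9 = €90
  Joplin->Salem: 55 × €3 = €165
  Joplin->Reno: 15 × €5 = €75
Total = 375 + 90 + 165 + 75 = €705.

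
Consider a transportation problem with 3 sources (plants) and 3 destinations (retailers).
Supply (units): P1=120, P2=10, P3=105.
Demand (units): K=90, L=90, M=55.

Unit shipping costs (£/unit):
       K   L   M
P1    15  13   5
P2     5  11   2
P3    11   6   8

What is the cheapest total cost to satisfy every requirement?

2005

Optimal allocation:
  P1–K: 65 × £15 = £975
  P1–M: 55 × £5 = £275
  P2–K: 10 × £5 = £50
  P3–K: 15 × £11 = £165
  P3–L: 90 × £6 = £540
Total = 975 + 275 + 50 + 165 + 540 = £2005.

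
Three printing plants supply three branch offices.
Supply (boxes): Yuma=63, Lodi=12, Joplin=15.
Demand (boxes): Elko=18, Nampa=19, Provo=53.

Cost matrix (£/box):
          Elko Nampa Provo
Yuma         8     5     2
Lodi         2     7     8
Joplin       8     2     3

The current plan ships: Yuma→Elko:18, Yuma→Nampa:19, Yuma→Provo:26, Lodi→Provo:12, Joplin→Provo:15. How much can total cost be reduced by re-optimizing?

204

Current plan cost = 18·8 + 19·5 + 26·2 + 12·8 + 15·3 = £432.
Optimal plan:
  Yuma->Elko: 6 × £8 = £48
  Yuma->Nampa: 4 × £5 = £20
  Yuma->Provo: 53 × £2 = £106
  Lodi->Elko: 12 × £2 = £24
  Joplin->Nampa: 15 × £2 = £30
Optimal cost = £228.
Saving = 432 − 228 = £204.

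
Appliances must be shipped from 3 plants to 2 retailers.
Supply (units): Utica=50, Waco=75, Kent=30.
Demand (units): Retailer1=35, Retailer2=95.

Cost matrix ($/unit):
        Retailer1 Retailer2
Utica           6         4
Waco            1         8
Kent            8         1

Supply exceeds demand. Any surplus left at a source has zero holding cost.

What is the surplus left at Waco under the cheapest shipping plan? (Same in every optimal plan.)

An optimal plan:
  Utica to Retailer2: 50 × $4 = $200
  Waco to Retailer1: 35 × $1 = $35
  Waco to Retailer2: 15 × $8 = $120
  Kent to Retailer2: 30 × $1 = $30
Total cost = $385.
Waco ships 50 of its 75, leaving 25.

25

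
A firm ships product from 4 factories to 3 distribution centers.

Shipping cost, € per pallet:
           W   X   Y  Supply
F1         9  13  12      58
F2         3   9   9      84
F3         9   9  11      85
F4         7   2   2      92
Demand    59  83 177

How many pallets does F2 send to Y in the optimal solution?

Optimal shipments:
  F1->Y: 58 pallets
  F2->W: 59 pallets
  F2->Y: 25 pallets
  F3->X: 83 pallets
  F3->Y: 2 pallets
  F4->Y: 92 pallets
Total cost = €2051.
So F2→Y carries 25 pallets.

25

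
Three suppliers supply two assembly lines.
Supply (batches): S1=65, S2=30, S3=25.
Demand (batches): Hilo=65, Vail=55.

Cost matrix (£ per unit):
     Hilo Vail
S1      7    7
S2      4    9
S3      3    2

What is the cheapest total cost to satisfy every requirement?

625

Optimal allocation:
  S1 to Hilo: 35 × £7 = £245
  S1 to Vail: 30 × £7 = £210
  S2 to Hilo: 30 × £4 = £120
  S3 to Vail: 25 × £2 = £50
Total = 245 + 210 + 120 + 50 = £625.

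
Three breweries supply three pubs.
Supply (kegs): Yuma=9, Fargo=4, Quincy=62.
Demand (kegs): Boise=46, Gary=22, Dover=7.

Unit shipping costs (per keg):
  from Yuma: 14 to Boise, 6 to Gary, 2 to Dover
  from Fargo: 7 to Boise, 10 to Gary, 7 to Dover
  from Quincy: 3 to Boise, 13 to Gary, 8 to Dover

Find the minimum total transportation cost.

One minimum-cost allocation:
  Yuma→Gary: 9 × 6 = 54
  Fargo→Gary: 4 × 10 = 40
  Quincy→Boise: 46 × 3 = 138
  Quincy→Gary: 9 × 13 = 117
  Quincy→Dover: 7 × 8 = 56
Total = 54 + 40 + 138 + 117 + 56 = 405.

405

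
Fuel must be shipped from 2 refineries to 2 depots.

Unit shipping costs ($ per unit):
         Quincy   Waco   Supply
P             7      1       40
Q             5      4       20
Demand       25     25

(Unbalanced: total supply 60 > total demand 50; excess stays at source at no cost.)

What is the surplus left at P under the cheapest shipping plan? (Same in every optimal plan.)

10

Minimum-cost shipments:
  P–Quincy: 5 × $7 = $35
  P–Waco: 25 × $1 = $25
  Q–Quincy: 20 × $5 = $100
Total cost = $160.
P ships 30 of its 40, leaving 10.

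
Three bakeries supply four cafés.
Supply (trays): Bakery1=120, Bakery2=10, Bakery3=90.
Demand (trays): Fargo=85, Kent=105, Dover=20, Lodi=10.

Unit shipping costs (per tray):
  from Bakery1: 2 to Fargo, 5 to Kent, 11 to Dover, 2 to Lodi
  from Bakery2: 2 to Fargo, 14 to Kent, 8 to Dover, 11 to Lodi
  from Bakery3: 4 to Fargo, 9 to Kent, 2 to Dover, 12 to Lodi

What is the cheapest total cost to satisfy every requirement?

One minimum-cost allocation:
  Bakery1–Fargo: 5 × 2 = 10
  Bakery1–Kent: 105 × 5 = 525
  Bakery1–Lodi: 10 × 2 = 20
  Bakery2–Fargo: 10 × 2 = 20
  Bakery3–Fargo: 70 × 4 = 280
  Bakery3–Dover: 20 × 2 = 40
Total = 10 + 525 + 20 + 20 + 280 + 40 = 895.

895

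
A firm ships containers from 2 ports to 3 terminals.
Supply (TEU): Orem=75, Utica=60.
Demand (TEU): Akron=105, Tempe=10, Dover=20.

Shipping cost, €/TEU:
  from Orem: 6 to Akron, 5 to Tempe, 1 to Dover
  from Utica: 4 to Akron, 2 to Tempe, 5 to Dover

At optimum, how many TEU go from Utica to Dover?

0

Optimal shipments:
  Orem->Akron: 55 × €6 = €330
  Orem->Dover: 20 × €1 = €20
  Utica->Akron: 50 × €4 = €200
  Utica->Tempe: 10 × €2 = €20
Total cost = €570.
The route Utica→Dover is not used.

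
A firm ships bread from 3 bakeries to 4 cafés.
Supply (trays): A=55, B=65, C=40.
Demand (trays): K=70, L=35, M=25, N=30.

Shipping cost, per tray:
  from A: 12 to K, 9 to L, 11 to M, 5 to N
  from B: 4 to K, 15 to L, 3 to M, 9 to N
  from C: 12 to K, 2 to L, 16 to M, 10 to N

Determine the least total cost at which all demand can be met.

An optimal shipping plan:
  A->M: 25 trays
  A->N: 30 trays
  B->K: 65 trays
  C->K: 5 trays
  C->L: 35 trays
Total cost = 815.

815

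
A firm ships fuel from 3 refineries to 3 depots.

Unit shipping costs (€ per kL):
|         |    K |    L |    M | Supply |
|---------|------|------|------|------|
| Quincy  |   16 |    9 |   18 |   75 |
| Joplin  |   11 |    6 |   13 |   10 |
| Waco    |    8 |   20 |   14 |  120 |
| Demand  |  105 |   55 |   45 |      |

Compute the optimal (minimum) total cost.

2035

A cheapest plan:
  Quincy–L: 55 × €9 = €495
  Quincy–M: 20 × €18 = €360
  Joplin–M: 10 × €13 = €130
  Waco–K: 105 × €8 = €840
  Waco–M: 15 × €14 = €210
Total = 495 + 360 + 130 + 840 + 210 = €2035.
(Supply check: Quincy ships 75; Joplin ships 10; Waco ships 120.)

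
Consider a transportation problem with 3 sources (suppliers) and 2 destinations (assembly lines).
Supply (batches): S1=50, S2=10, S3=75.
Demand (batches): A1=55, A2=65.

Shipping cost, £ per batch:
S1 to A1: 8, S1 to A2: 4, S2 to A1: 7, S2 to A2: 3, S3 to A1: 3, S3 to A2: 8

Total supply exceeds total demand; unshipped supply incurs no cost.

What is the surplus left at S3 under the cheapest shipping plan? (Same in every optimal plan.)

15

Minimum-cost shipments:
  S1–A2: 50 batches
  S2–A2: 10 batches
  S3–A1: 55 batches
  S3–A2: 5 batches
Total cost = £435.
S3 ships 60 of its 75, leaving 15.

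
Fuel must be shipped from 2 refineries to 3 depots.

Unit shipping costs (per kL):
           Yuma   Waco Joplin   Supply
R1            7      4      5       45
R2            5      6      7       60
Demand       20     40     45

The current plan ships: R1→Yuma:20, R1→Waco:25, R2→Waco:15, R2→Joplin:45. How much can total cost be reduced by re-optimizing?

80

Current plan cost = 20·7 + 25·4 + 15·6 + 45·7 = 645.
Optimal plan:
  R1 to Waco: 40 × 4 = 160
  R1 to Joplin: 5 × 5 = 25
  R2 to Yuma: 20 × 5 = 100
  R2 to Joplin: 40 × 7 = 280
Optimal cost = 565.
Saving = 645 − 565 = 80.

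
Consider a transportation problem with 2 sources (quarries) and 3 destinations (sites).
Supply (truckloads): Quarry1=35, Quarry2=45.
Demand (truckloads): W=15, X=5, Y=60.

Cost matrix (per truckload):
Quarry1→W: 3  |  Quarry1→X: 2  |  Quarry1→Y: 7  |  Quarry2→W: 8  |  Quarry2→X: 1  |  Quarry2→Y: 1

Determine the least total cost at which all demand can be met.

A cheapest plan:
  Quarry1->W: 15 × 3 = 45
  Quarry1->X: 5 × 2 = 10
  Quarry1->Y: 15 × 7 = 105
  Quarry2->Y: 45 × 1 = 45
Total = 45 + 10 + 105 + 45 = 205.

205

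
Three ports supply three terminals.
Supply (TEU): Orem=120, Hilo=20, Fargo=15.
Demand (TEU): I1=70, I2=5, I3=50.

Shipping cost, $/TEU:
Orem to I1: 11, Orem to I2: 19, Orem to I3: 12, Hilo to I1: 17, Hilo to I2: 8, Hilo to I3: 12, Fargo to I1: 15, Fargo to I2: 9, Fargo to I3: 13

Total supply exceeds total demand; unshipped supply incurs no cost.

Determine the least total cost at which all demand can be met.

1410

An optimal shipping plan:
  Orem→I1: 70 TEU
  Orem→I3: 35 TEU
  Hilo→I2: 5 TEU
  Hilo→I3: 15 TEU
Total cost = $1410.
(Supply check: Orem ships 105; Hilo ships 20; Fargo ships 0.)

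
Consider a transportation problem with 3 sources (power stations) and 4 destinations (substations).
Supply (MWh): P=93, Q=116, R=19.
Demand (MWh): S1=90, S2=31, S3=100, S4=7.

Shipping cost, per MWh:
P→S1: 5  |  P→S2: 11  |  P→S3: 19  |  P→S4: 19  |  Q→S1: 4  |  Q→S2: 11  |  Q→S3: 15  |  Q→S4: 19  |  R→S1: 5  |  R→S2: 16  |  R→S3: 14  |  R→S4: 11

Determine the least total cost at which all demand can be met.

One minimum-cost allocation:
  P->S1: 62 × 5 = 310
  P->S2: 31 × 11 = 341
  Q->S1: 28 × 4 = 112
  Q->S3: 88 × 15 = 1320
  R->S3: 12 × 14 = 168
  R->S4: 7 × 11 = 77
Total = 310 + 341 + 112 + 1320 + 168 + 77 = 2328.

2328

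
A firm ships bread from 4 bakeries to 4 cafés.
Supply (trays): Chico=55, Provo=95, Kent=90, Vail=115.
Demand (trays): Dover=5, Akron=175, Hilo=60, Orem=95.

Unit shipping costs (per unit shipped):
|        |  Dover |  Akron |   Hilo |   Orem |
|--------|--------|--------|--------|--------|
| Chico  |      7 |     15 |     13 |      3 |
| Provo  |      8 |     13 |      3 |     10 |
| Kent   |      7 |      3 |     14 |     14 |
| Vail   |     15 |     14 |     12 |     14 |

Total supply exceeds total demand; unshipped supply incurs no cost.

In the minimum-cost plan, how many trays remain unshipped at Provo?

0

Minimum-cost shipments:
  Chico to Orem: 55 × 3 = 165
  Provo to Dover: 5 × 8 = 40
  Provo to Hilo: 60 × 3 = 180
  Provo to Orem: 30 × 10 = 300
  Kent to Akron: 90 × 3 = 270
  Vail to Akron: 85 × 14 = 1190
  Vail to Orem: 10 × 14 = 140
Total cost = 2285.
Provo ships 95 of its 95, leaving 0.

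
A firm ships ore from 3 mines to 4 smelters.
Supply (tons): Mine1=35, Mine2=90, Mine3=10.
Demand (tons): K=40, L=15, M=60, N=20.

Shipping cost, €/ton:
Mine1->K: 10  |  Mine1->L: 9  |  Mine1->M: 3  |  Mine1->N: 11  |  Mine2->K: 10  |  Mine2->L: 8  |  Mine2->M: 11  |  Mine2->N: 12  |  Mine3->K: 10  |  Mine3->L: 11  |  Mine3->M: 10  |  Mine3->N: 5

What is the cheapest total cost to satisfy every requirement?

1070

One minimum-cost allocation:
  Mine1–M: 35 tons
  Mine2–K: 40 tons
  Mine2–L: 15 tons
  Mine2–M: 25 tons
  Mine2–N: 10 tons
  Mine3–N: 10 tons
Total cost = €1070.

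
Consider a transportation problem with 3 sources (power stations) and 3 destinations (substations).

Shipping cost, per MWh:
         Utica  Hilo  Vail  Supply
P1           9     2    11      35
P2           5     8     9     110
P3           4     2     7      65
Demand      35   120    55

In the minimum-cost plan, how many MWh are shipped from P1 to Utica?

0

The minimum-cost plan:
  P1–Hilo: 35 MWh
  P2–Utica: 35 MWh
  P2–Hilo: 20 MWh
  P2–Vail: 55 MWh
  P3–Hilo: 65 MWh
Total cost = 1030.
The route P1→Utica is not used.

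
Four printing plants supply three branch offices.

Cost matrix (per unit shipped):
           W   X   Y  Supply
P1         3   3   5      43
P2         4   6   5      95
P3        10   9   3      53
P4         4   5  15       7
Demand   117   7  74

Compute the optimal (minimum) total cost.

717

One minimum-cost allocation:
  P1->W: 36 × 3 = 108
  P1->X: 7 × 3 = 21
  P2->W: 74 × 4 = 296
  P2->Y: 21 × 5 = 105
  P3->Y: 53 × 3 = 159
  P4->W: 7 × 4 = 28
Total = 108 + 21 + 296 + 105 + 159 + 28 = 717.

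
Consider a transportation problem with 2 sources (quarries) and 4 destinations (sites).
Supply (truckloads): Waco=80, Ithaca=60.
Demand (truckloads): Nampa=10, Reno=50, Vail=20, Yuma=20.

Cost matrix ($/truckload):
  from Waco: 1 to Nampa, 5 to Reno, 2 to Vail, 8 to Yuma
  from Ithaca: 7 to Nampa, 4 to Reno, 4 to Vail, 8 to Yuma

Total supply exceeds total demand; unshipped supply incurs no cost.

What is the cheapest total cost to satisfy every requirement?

410

A cheapest plan:
  Waco–Nampa: 10 × $1 = $10
  Waco–Vail: 20 × $2 = $40
  Waco–Yuma: 20 × $8 = $160
  Ithaca–Reno: 50 × $4 = $200
Total = 10 + 40 + 160 + 200 = $410.
(Supply check: Waco ships 50; Ithaca ships 50.)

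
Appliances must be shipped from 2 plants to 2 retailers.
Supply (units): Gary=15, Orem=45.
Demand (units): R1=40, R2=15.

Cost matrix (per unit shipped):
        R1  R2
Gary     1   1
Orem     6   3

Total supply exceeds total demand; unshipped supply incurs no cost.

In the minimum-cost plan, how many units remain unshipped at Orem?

Minimum-cost shipments:
  Gary→R1: 15 × 1 = 15
  Orem→R1: 25 × 6 = 150
  Orem→R2: 15 × 3 = 45
Total cost = 210.
Orem ships 40 of its 45, leaving 5.

5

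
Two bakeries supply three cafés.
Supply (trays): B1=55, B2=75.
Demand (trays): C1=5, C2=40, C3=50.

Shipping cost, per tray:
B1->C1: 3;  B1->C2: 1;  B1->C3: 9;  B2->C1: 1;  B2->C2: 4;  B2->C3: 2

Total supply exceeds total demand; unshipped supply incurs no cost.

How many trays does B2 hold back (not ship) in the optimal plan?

An optimal plan:
  B1→C2: 40 × 1 = 40
  B2→C1: 5 × 1 = 5
  B2→C3: 50 × 2 = 100
Total cost = 145.
B2 ships 55 of its 75, leaving 20.

20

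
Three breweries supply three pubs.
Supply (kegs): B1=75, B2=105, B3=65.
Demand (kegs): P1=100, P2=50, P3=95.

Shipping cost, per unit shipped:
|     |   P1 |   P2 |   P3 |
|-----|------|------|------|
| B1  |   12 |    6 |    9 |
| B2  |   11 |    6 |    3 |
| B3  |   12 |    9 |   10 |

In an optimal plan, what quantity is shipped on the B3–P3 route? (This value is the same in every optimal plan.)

0

Solving gives:
  B1→P1: 25 × 12 = 300
  B1→P2: 50 × 6 = 300
  B2→P1: 10 × 11 = 110
  B2→P3: 95 × 3 = 285
  B3→P1: 65 × 12 = 780
Total cost = 1775.
The route B3→P3 is not used.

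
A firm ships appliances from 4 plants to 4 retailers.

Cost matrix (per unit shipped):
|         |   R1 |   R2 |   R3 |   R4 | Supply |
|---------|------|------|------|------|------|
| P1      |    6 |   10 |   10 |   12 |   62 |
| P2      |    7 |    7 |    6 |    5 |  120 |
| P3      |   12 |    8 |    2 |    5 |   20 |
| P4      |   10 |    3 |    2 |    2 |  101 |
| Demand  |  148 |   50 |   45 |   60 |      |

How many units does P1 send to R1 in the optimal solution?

62

Solving gives:
  P1->R1: 62 × 6 = 372
  P2->R1: 86 × 7 = 602
  P2->R4: 34 × 5 = 170
  P3->R3: 20 × 2 = 40
  P4->R2: 50 × 3 = 150
  P4->R3: 25 × 2 = 50
  P4->R4: 26 × 2 = 52
Total cost = 1436.
So P1→R1 carries 62 units.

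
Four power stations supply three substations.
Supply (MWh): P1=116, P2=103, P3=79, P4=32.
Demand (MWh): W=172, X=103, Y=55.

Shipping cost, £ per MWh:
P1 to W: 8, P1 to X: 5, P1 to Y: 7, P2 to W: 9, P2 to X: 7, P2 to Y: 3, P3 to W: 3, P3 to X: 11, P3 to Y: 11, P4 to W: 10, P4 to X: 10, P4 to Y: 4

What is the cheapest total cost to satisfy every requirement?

1773

An optimal shipping plan:
  P1 to W: 13 × £8 = £104
  P1 to X: 103 × £5 = £515
  P2 to W: 80 × £9 = £720
  P2 to Y: 23 × £3 = £69
  P3 to W: 79 × £3 = £237
  P4 to Y: 32 × £4 = £128
Total = 104 + 515 + 720 + 69 + 237 + 128 = £1773.
(Supply check: P1 ships 116; P2 ships 103; P3 ships 79; P4 ships 32.)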